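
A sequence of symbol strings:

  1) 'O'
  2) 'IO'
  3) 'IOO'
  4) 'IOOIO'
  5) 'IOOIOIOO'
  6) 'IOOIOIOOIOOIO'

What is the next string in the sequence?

IOOIOIOOIOOIOIOOIOIOO

Each term (from the third on) is the previous term followed by the one before it: term 3 = IO·O = IOO.
The next term joins IOOIOIOOIOOIO and IOOIOIOO.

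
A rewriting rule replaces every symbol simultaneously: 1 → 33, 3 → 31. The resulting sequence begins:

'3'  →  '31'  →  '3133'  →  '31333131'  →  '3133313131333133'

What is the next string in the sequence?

31333131313331333133313131333131

Applying the rule to each of the 16 symbols of 3133313131333133 gives the pieces 31 33 31 31 31 33 31 33 31 33 31 31 31 33 31 31, which concatenate to the answer.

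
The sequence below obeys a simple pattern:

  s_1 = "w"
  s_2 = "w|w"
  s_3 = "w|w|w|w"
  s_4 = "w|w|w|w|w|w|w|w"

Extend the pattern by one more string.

s(k+1) = s(k)·|·s(k) — each term doubles the last with '|' between the halves.
Doubling w|w|w|w|w|w|w|w with '|' between the halves:

w|w|w|w|w|w|w|w|w|w|w|w|w|w|w|w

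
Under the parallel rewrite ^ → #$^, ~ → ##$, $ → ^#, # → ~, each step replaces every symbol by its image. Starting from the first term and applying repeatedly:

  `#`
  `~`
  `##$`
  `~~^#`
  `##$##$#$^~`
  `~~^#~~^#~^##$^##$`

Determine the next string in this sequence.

φ(~~^#~~^#~^##$^##$) expands symbol-by-symbol to ##$ ##$ #$^ ~ ##$ ##$ #$^ ~ ##$ #$^ ~ ~ ^# #$^ ~ ~ ^#; joining the 17 pieces gives the next term.

##$##$#$^~##$##$#$^~##$#$^~~^##$^~~^#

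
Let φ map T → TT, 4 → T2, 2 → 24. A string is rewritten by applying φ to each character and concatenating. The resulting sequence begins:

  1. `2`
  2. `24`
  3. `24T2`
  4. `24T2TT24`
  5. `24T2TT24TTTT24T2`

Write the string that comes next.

Rewriting the 16 symbols of 24T2TT24TTTT24T2 one by one yields 24 T2 TT 24 TT TT 24 T2 TT TT TT TT 24 T2 TT 24; concatenated:

24T2TT24TTTT24T2TTTTTTTT24T2TT24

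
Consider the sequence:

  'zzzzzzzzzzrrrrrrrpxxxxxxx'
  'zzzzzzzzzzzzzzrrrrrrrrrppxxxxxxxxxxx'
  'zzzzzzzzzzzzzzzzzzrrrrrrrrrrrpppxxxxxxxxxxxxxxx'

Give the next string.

Term n consists of 4n+2 z's, followed by 2n+3 r's, followed by n-1 p's, followed by 4n-1 x's, where the shown terms are n = 2, 3, 4.
Setting n = 5 gives 22, 13, 4, 19 characters in each block.

zzzzzzzzzzzzzzzzzzzzzzrrrrrrrrrrrrrppppxxxxxxxxxxxxxxxxxxx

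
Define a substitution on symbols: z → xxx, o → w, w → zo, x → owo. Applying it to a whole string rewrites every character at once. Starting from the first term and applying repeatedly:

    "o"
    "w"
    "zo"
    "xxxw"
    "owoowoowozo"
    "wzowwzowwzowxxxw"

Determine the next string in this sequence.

φ(wzowwzowwzowxxxw) expands symbol-by-symbol to zo xxx w zo zo xxx w zo zo xxx w zo owo owo owo zo; joining the 16 pieces gives the next term.

zoxxxwzozoxxxwzozoxxxwzoowoowoowozo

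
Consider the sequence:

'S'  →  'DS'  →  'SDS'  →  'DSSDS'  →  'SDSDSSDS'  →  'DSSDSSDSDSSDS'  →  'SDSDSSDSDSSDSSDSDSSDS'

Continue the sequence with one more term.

Each term (from the third on) is the two preceding terms concatenated in order: term 3 = S·DS = SDS.
So term 8 is DSSDSSDSDSSDS·SDSDSSDSDSSDSSDSDSSDS.

DSSDSSDSDSSDSSDSDSSDSDSSDSSDSDSSDS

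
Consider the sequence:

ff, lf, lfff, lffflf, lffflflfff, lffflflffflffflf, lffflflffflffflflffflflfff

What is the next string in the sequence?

lffflflffflffflflffflflffflffflflffflffflf

This is a Fibonacci-style word recurrence s(k) = s(k−1)·s(k−2): e.g. lf·ff = lfff.
So term 8 is lffflflffflffflflffflflfff·lffflflffflffflf.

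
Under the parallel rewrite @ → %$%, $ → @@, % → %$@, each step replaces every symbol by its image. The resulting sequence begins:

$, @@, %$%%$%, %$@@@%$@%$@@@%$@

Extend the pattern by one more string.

Rewriting the 16 symbols of %$@@@%$@%$@@@%$@ one by one yields %$@ @@ %$% %$% %$% %$@ @@ %$% %$@ @@ %$% %$% %$% %$@ @@ %$%; concatenated:

%$@@@%$%%$%%$%%$@@@%$%%$@@@%$%%$%%$%%$@@@%$%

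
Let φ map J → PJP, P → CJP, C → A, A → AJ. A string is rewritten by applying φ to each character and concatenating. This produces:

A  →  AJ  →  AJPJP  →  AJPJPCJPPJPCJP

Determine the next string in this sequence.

AJPJPCJPPJPCJPAPJPCJPCJPPJPCJPAPJPCJP

Applying the rule to each of the 14 symbols of AJPJPCJPPJPCJP gives the pieces AJ PJP CJP PJP CJP A PJP CJP CJP PJP CJP A PJP CJP, which concatenate to the answer.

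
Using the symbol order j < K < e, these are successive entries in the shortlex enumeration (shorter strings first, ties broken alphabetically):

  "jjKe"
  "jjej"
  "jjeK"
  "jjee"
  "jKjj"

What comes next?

jKjK

The successor of jKjj increments the rightmost position that isn't already e and resets every position after it to j.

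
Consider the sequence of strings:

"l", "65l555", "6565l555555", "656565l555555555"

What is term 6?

s(k+1) = 65·s(k)·555, so each term gains 65 as a prefix and 555 as a suffix.
From 656565l555555555, 2 further steps: 656565l555555555 → 65656565l555555555555 → (answer).

6565656565l555555555555555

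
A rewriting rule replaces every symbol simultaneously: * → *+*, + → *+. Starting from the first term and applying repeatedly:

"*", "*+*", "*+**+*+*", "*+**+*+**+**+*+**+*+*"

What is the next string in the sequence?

φ(*+**+*+**+**+*+**+*+*) expands symbol-by-symbol to *+* *+ *+* *+* *+ *+* *+ *+* *+* *+ *+* *+* *+ *+* *+ *+* *+* *+ *+* *+ *+*; joining the 21 pieces gives the next term.

*+**+*+**+**+*+**+*+**+**+*+**+**+*+**+*+**+**+*+**+*+*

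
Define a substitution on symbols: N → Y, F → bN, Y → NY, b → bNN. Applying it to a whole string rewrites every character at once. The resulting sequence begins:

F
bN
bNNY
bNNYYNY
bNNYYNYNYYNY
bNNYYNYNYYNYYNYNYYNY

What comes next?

Rewriting the 20 symbols of bNNYYNYNYYNYYNYNYYNY one by one yields bNN Y Y NY NY Y NY Y NY NY Y NY NY Y NY Y NY NY Y NY; concatenated:

bNNYYNYNYYNYYNYNYYNYNYYNYYNYNYYNY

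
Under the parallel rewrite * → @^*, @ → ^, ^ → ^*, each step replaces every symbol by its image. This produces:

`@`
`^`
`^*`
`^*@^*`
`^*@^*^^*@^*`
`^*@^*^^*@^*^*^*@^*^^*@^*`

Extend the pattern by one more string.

Rewriting the 24 symbols of ^*@^*^^*@^*^*^*@^*^^*@^* one by one yields ^* @^* ^ ^* @^* ^* ^* @^* ^ ^* @^* ^* @^* ^* @^* ^ ^* @^* ^* ^* @^* ^ ^* @^*; concatenated:

^*@^*^^*@^*^*^*@^*^^*@^*^*@^*^*@^*^^*@^*^*^*@^*^^*@^*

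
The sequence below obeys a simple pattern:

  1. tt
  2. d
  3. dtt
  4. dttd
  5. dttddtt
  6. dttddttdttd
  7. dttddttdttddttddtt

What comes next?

Each term (from the third on) is the previous term followed by the one before it: term 3 = d·tt = dtt.
So term 8 is dttddttdttddttddtt·dttddttdttd.

dttddttdttddttddttdttddttdttd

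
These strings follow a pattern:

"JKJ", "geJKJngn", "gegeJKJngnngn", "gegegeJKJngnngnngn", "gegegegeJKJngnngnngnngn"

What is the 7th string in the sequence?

gegegegegegeJKJngnngnngnngnngnngn

Every step adds ge to the front and ngn to the end of the previous string.
From gegegegeJKJngnngnngnngn, 2 further steps: gegegegeJKJngnngnngnngn → gegegegegeJKJngnngnngnngnngn → (answer).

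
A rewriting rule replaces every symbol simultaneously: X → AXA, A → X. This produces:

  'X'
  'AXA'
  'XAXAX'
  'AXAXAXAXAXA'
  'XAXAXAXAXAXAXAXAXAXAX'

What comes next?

Applying the rule to each of the 21 symbols of XAXAXAXAXAXAXAXAXAXAX gives the pieces AXA X AXA X AXA X AXA X AXA X AXA X AXA X AXA X AXA X AXA X AXA, which concatenate to the answer.

AXAXAXAXAXAXAXAXAXAXAXAXAXAXAXAXAXAXAXAXAXA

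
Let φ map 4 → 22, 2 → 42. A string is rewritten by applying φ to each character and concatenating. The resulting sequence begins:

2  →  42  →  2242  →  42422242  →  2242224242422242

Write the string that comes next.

Applying the rule to each of the 16 symbols of 2242224242422242 gives the pieces 42 42 22 42 42 42 22 42 22 42 22 42 42 42 22 42, which concatenate to the answer.

42422242424222422242224242422242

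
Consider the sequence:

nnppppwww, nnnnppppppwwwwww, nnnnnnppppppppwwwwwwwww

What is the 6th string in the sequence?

Term n consists of 2n n's, followed by 2n+2 p's, followed by 3n w's (n = 1, 2, …).
At n = 6 the blocks have lengths 12, 14, 18.

nnnnnnnnnnnnppppppppppppppwwwwwwwwwwwwwwwwww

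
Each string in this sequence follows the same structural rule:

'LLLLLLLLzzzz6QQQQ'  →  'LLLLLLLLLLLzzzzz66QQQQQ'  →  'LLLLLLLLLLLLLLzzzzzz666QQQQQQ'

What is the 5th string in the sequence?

LLLLLLLLLLLLLLLLLLLLzzzzzzzz66666QQQQQQQQ

Term n consists of 3n+2 L's, followed by n+2 z's, followed by n-1 6's, followed by n+2 Q's, where the shown terms are n = 2, 3, 4.
Setting n = 6 gives 20, 8, 5, 8 characters in each block.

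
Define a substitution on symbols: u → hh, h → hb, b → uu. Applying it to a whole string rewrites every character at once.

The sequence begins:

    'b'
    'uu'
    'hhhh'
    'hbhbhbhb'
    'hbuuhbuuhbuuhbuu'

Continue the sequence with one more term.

hbuuhhhhhbuuhhhhhbuuhhhhhbuuhhhh

Applying the rule to each of the 16 symbols of hbuuhbuuhbuuhbuu gives the pieces hb uu hh hh hb uu hh hh hb uu hh hh hb uu hh hh, which concatenate to the answer.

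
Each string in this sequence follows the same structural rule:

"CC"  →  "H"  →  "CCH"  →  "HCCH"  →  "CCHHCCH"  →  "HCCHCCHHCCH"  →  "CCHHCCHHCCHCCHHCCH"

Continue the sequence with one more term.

HCCHCCHHCCHCCHHCCHHCCHCCHHCCH

From term 3 onward, concatenate the second-to-last term with the last: CC·H = CCH, H·CCH = HCCH, …
The next term joins HCCHCCHHCCH and CCHHCCHHCCHCCHHCCH.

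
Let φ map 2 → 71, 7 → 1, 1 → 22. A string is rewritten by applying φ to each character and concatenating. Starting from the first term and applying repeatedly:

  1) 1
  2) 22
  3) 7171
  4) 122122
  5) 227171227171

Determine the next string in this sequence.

Expanding 227171227171: 2→71, 2→71, 7→1, 1→22, 7→1, 1→22, 2→71, 2→71, 7→1, 1→22, 7→1, 1→22. Concatenated: 71 71 1 22 1 22 71 71 1 22 1 22.

71711221227171122122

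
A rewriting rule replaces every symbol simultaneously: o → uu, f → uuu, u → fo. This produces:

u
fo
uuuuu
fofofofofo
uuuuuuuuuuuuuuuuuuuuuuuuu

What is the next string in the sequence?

Replace each of the 25 characters of uuuuuuuuuuuuuuuuuuuuuuuuu in place — fo fo fo fo fo fo fo fo fo fo fo fo fo fo fo fo fo fo fo fo fo fo fo fo fo — and concatenate.

fofofofofofofofofofofofofofofofofofofofofofofofofo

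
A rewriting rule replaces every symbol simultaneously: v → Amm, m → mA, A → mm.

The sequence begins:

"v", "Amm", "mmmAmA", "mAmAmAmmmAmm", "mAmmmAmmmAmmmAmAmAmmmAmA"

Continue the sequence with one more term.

Replace each of the 24 characters of mAmmmAmmmAmmmAmAmAmmmAmA in place — mA mm mA mA mA mm mA mA mA mm mA mA mA mm mA mm mA mm mA mA mA mm mA mm — and concatenate.

mAmmmAmAmAmmmAmAmAmmmAmAmAmmmAmmmAmmmAmAmAmmmAmm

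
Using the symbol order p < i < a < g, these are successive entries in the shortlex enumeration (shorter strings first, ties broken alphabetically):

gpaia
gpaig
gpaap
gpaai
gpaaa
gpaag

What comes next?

gpagp

The successor of gpaag increments the rightmost position that isn't already g and resets every position after it to p.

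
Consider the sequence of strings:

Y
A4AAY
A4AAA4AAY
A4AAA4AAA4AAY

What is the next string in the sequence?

The strings grow by a fixed prefix A4AA each time.
Applying this once more to A4AAA4AAA4AAY:

A4AAA4AAA4AAA4AAY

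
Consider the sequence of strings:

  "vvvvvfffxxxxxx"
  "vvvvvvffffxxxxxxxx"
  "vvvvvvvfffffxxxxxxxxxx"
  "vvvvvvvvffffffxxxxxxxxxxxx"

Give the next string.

Term n consists of n+2 v's, followed by n f's, followed by 2n x's, where the shown terms are n = 3, 4, 5, 6.
Setting n = 7 gives 9, 7, 14 characters in each block.

vvvvvvvvvfffffffxxxxxxxxxxxxxx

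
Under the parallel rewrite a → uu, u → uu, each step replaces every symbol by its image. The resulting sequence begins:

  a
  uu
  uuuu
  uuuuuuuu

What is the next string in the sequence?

Apply φ to uuuuuuuu symbol by symbol: u→uu, u→uu, u→uu, u→uu, u→uu, u→uu, u→uu, u→uu; joined: uu uu uu uu uu uu uu uu.

uuuuuuuuuuuuuuuu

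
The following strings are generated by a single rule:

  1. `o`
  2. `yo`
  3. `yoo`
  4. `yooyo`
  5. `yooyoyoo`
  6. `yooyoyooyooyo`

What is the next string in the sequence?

yooyoyooyooyoyooyoyoo

This is a Fibonacci-style word recurrence s(k) = s(k−1)·s(k−2): e.g. yo·o = yoo.
So term 7 is yooyoyooyooyo·yooyoyoo.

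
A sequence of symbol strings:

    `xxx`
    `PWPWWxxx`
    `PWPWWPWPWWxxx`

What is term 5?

PWPWWPWPWWPWPWWPWPWWxxx

Each term is the previous one with PWPWW prepended.
From PWPWWPWPWWxxx, 2 further steps: PWPWWPWPWWxxx → PWPWWPWPWWPWPWWxxx → (answer).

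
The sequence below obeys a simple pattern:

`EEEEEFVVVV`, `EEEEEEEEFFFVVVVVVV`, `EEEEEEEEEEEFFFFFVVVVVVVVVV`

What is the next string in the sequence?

Each string has the form E^{3n+2} F^{2n-1} V^{3n+1} (n = 1, 2, …).
At n = 4 the blocks have lengths 14, 7, 13.

EEEEEEEEEEEEEEFFFFFFFVVVVVVVVVVVVV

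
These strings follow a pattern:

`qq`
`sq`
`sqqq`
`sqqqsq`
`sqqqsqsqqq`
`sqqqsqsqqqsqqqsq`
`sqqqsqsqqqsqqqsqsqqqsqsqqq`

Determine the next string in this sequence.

This is a Fibonacci-style word recurrence s(k) = s(k−1)·s(k−2): e.g. sq·qq = sqqq.
The next term joins sqqqsqsqqqsqqqsqsqqqsqsqqq and sqqqsqsqqqsqqqsq.

sqqqsqsqqqsqqqsqsqqqsqsqqqsqqqsqsqqqsqqqsq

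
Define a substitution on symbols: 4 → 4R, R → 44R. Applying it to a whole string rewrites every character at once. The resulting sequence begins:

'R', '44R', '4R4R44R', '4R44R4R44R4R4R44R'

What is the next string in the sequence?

Replace each of the 17 characters of 4R44R4R44R4R4R44R in place — 4R 44R 4R 4R 44R 4R 44R 4R 4R 44R 4R 44R 4R 44R 4R 4R 44R — and concatenate.

4R44R4R4R44R4R44R4R4R44R4R44R4R44R4R4R44R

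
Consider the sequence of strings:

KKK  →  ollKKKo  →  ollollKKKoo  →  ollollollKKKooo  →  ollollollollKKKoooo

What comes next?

ollollollollollKKKooooo

Each term wraps the previous one in oll on the left and o on the right.
So the next term is oll·ollollollollKKKoooo·o.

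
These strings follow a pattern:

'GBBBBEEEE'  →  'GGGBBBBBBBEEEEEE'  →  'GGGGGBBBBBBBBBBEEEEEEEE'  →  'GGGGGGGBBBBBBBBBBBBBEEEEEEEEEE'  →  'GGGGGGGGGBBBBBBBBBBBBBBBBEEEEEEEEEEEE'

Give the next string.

Term n consists of 2n-1 G's, followed by 3n+1 B's, followed by 2n+2 E's (n = 1, 2, …).
For the next term, n = 6, so the run lengths are 11, 19, 14.

GGGGGGGGGGGBBBBBBBBBBBBBBBBBBBEEEEEEEEEEEEEE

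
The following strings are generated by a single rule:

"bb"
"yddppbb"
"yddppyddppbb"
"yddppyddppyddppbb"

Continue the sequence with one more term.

Every step adds yddpp at the front: s(k+1) = yddpp·s(k).
One more step from yddppyddppyddppbb gives the answer.

yddppyddppyddppyddppbb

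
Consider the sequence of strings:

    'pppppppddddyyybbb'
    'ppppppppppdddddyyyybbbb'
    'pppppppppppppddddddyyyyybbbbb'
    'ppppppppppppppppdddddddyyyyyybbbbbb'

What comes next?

Term n consists of 3n+1 p's, followed by n+2 d's, followed by n+1 y's, followed by n+1 b's, where the shown terms are n = 2, 3, 4, 5.
At n = 6 the blocks have lengths 19, 8, 7, 7.

pppppppppppppppppppddddddddyyyyyyybbbbbbb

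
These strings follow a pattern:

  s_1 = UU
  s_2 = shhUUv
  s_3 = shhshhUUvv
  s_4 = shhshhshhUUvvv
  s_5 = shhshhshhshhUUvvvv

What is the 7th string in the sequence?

Every step adds shh to the front and v to the end of the previous string.
From shhshhshhshhUUvvvv, 2 further steps: shhshhshhshhUUvvvv → shhshhshhshhshhUUvvvvv → (answer).

shhshhshhshhshhshhUUvvvvvv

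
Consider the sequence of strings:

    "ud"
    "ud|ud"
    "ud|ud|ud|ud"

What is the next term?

Every step duplicates the string with '|' between the halves.
Doubling ud|ud|ud|ud with '|' between the halves:

ud|ud|ud|ud|ud|ud|ud|ud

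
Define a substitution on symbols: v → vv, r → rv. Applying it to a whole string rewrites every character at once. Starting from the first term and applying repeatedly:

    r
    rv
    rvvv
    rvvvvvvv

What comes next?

Expanding rvvvvvvv: r→rv, v→vv, v→vv, v→vv, v→vv, v→vv, v→vv, v→vv. Concatenated: rv vv vv vv vv vv vv vv.

rvvvvvvvvvvvvvvv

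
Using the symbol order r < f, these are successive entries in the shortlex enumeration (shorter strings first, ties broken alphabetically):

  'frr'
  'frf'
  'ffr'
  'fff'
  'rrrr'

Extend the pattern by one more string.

The successor of rrrr increments the rightmost position that isn't already f and resets every position after it to r.

rrrf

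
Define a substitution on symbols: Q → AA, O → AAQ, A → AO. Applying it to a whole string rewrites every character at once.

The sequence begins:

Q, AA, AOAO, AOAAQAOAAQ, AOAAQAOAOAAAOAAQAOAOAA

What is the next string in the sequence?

Rewriting the 22 symbols of AOAAQAOAOAAAOAAQAOAOAA one by one yields AO AAQ AO AO AA AO AAQ AO AAQ AO AO AO AAQ AO AO AA AO AAQ AO AAQ AO AO; concatenated:

AOAAQAOAOAAAOAAQAOAAQAOAOAOAAQAOAOAAAOAAQAOAAQAOAO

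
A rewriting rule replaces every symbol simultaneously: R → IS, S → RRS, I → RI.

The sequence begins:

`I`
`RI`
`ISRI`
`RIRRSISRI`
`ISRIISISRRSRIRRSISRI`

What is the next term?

Replace each of the 20 characters of ISRIISISRRSRIRRSISRI in place — RI RRS IS RI RI RRS RI RRS IS IS RRS IS RI IS IS RRS RI RRS IS RI — and concatenate.

RIRRSISRIRIRRSRIRRSISISRRSISRIISISRRSRIRRSISRI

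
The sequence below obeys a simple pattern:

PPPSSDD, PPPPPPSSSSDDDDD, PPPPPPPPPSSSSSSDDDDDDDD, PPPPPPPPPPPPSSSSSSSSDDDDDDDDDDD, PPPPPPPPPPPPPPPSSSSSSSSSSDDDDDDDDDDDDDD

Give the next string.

PPPPPPPPPPPPPPPPPPSSSSSSSSSSSSDDDDDDDDDDDDDDDDD

Each string has the form P^{3n} S^{2n} D^{3n-1} (n = 1, 2, …).
For the next term, n = 6, so the run lengths are 18, 12, 17.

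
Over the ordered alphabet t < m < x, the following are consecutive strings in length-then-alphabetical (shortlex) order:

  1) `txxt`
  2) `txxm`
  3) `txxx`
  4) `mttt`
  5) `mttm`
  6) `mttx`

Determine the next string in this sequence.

The successor of mttx increments the rightmost position that isn't already x and resets every position after it to t.

mtmt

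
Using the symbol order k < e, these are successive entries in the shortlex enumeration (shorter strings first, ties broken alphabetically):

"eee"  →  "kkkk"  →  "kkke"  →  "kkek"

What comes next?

The successor of kkek increments the rightmost position that isn't already e and resets every position after it to k.

kkee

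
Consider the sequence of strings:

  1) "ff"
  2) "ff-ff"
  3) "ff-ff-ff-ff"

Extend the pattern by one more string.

ff-ff-ff-ff-ff-ff-ff-ff

s(k+1) = s(k)·-·s(k) — each term doubles the last with '-' between the halves.
So the next term is two copies of ff-ff-ff-ff with '-' between the halves.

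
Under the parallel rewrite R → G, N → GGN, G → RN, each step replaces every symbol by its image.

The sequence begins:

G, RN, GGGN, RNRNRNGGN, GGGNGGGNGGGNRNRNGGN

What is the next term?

RNRNRNGGNRNRNRNGGNRNRNRNGGNGGGNGGGNRNRNGGN

φ(GGGNGGGNGGGNRNRNGGN) expands symbol-by-symbol to RN RN RN GGN RN RN RN GGN RN RN RN GGN G GGN G GGN RN RN GGN; joining the 19 pieces gives the next term.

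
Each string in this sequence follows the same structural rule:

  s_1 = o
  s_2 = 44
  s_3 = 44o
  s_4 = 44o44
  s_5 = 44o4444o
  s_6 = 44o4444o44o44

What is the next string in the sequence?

44o4444o44o4444o4444o

This is a Fibonacci-style word recurrence s(k) = s(k−1)·s(k−2): e.g. 44·o = 44o.
Continuing: 44o4444o44o44 · 44o4444o gives term 7.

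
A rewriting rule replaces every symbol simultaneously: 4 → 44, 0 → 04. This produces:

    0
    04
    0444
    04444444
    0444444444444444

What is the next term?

Rewriting the 16 symbols of 0444444444444444 one by one yields 04 44 44 44 44 44 44 44 44 44 44 44 44 44 44 44; concatenated:

04444444444444444444444444444444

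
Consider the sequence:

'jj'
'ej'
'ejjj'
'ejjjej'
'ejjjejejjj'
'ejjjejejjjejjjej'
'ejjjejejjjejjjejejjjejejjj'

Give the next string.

Each term (from the third on) is the previous term followed by the one before it: term 3 = ej·jj = ejjj.
Continuing: ejjjejejjjejjjejejjjejejjj · ejjjejejjjejjjej gives term 8.

ejjjejejjjejjjejejjjejejjjejjjejejjjejjjej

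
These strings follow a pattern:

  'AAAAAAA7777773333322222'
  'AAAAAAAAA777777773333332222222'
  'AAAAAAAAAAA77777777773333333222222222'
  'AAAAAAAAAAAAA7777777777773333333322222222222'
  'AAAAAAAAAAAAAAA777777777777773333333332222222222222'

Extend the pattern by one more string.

Term n consists of 2n+1 A's, followed by 2n 7's, followed by n+2 3's, followed by 2n-1 2's, where the shown terms are n = 3, 4, 5, 6, 7.
For the next term, n = 8, so the run lengths are 17, 16, 10, 15.

AAAAAAAAAAAAAAAAA77777777777777773333333333222222222222222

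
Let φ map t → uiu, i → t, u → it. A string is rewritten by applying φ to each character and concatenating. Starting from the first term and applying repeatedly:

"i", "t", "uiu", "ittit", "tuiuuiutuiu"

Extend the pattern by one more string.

uiuittitittituiuittit

Rewriting each symbol of tuiuuiutuiu: t→uiu, u→it, i→t, u→it, u→it, i→t, u→it, t→uiu, u→it, i→t, u→it, which concatenates to uiu it t it it t it uiu it t it.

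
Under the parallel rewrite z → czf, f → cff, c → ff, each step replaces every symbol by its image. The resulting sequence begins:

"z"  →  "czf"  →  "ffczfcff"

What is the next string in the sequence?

cffcffffczfcffffcffcff

Rewriting each symbol of ffczfcff: f→cff, f→cff, c→ff, z→czf, f→cff, c→ff, f→cff, f→cff, which concatenates to cff cff ff czf cff ff cff cff.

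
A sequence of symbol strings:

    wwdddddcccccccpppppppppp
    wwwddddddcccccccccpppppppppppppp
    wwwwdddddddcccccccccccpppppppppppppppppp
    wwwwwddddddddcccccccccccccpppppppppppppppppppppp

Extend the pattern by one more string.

Term n consists of n-1 w's, followed by n+2 d's, followed by 2n+1 c's, followed by 4n-2 p's, where the shown terms are n = 3, 4, 5, 6.
Setting n = 7 gives 6, 9, 15, 26 characters in each block.

wwwwwwdddddddddcccccccccccccccpppppppppppppppppppppppppp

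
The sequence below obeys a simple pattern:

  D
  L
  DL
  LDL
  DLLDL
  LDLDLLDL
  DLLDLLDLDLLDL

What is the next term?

LDLDLLDLDLLDLLDLDLLDL

From term 3 onward, concatenate the second-to-last term with the last: D·L = DL, L·DL = LDL, …
The next term joins LDLDLLDL and DLLDLLDLDLLDL.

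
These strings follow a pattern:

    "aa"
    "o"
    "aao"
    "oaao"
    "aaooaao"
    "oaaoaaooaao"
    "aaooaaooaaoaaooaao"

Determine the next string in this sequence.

oaaoaaooaaoaaooaaooaaoaaooaao

This is a Fibonacci-style word recurrence s(k) = s(k−2)·s(k−1): e.g. aa·o = aao.
Continuing: oaaoaaooaao · aaooaaooaaoaaooaao gives term 8.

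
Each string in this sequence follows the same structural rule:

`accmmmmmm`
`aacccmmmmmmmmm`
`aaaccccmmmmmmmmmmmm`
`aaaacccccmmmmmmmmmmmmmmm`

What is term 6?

aaaaaacccccccmmmmmmmmmmmmmmmmmmmmm

The n-th term is n-1 a's then n c's then 3n m's, where the shown terms are n = 2, 3, 4, 5.
For term 6, n = 7, so the run lengths are 6, 7, 21.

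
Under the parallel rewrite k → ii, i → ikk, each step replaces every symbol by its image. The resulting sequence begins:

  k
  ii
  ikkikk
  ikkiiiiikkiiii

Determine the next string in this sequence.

Replace each of the 14 characters of ikkiiiiikkiiii in place — ikk ii ii ikk ikk ikk ikk ikk ii ii ikk ikk ikk ikk — and concatenate.

ikkiiiiikkikkikkikkikkiiiiikkikkikkikk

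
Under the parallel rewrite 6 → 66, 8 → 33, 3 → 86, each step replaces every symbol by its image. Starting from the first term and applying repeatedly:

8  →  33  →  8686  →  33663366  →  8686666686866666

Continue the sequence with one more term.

33663366666666663366336666666666

φ(8686666686866666) expands symbol-by-symbol to 33 66 33 66 66 66 66 66 33 66 33 66 66 66 66 66; joining the 16 pieces gives the next term.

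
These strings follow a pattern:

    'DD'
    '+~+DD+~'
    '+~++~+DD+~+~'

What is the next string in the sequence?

Every step adds +~+ to the front and +~ to the end of the previous string.
Applying this once more to +~++~+DD+~+~:

+~++~++~+DD+~+~+~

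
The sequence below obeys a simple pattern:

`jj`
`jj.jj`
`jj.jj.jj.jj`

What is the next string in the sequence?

Every step duplicates the string with '.' between the halves.
Doubling jj.jj.jj.jj with '.' between the halves:

jj.jj.jj.jj.jj.jj.jj.jj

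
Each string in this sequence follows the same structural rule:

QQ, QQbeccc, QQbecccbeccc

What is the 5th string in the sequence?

QQbecccbecccbecccbeccc

The strings grow by a fixed suffix beccc each time.
From QQbecccbeccc, 2 further steps: QQbecccbeccc → QQbecccbecccbeccc → (answer).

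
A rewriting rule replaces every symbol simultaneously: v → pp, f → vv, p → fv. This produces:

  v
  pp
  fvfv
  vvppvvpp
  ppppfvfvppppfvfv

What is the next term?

fvfvfvfvvvppvvppfvfvfvfvvvppvvpp

Applying the rule to each of the 16 symbols of ppppfvfvppppfvfv gives the pieces fv fv fv fv vv pp vv pp fv fv fv fv vv pp vv pp, which concatenate to the answer.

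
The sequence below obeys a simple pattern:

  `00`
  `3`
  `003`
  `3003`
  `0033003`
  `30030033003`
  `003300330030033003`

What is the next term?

Each term (from the third on) is the two preceding terms concatenated in order: term 3 = 00·3 = 003.
So term 8 is 30030033003·003300330030033003.

30030033003003300330030033003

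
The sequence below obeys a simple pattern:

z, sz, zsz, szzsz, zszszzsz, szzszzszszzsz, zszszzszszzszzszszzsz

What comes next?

szzszzszszzszzszszzszszzszzszszzsz

Each term (from the third on) is the two preceding terms concatenated in order: term 3 = z·sz = zsz.
Continuing: szzszzszszzsz · zszszzszszzszzszszzsz gives term 8.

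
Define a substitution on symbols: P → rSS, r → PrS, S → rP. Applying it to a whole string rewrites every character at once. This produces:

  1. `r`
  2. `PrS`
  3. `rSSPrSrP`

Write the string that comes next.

PrSrPrPrSSPrSrPPrSrSS

Apply φ to rSSPrSrP symbol by symbol: r→PrS, S→rP, S→rP, P→rSS, r→PrS, S→rP, r→PrS, P→rSS; joined: PrS rP rP rSS PrS rP PrS rSS.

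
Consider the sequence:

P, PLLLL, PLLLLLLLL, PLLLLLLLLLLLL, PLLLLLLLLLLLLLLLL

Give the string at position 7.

Each term is the previous one with LLLL appended.
From PLLLLLLLLLLLLLLLL, 2 further steps: PLLLLLLLLLLLLLLLL → PLLLLLLLLLLLLLLLLLLLL → (answer).

PLLLLLLLLLLLLLLLLLLLLLLLL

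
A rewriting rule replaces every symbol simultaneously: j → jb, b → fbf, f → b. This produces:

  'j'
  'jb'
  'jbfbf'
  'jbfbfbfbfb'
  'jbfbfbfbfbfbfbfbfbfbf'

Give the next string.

Replace each of the 21 characters of jbfbfbfbfbfbfbfbfbfbf in place — jb fbf b fbf b fbf b fbf b fbf b fbf b fbf b fbf b fbf b fbf b — and concatenate.

jbfbfbfbfbfbfbfbfbfbfbfbfbfbfbfbfbfbfbfbfb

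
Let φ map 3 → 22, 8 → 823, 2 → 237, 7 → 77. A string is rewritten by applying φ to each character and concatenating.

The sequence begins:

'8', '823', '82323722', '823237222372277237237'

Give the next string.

Applying the rule to each of the 21 symbols of 823237222372277237237 gives the pieces 823 237 22 237 22 77 237 237 237 22 77 237 237 77 77 237 22 77 237 22 77, which concatenate to the answer.

8232372223722772372372372277237237777723722772372277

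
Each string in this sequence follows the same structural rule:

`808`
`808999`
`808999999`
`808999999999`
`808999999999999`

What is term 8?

The strings grow by a fixed suffix 999 each time.
From 808999999999999, 3 further steps: 808999999999999 → 808999999999999999 → 808999999999999999999 → (answer).

808999999999999999999999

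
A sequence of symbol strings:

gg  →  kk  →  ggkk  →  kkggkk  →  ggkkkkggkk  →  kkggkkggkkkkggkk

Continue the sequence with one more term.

From term 3 onward, concatenate the second-to-last term with the last: gg·kk = ggkk, kk·ggkk = kkggkk, …
The next term joins ggkkkkggkk and kkggkkggkkkkggkk.

ggkkkkggkkkkggkkggkkkkggkk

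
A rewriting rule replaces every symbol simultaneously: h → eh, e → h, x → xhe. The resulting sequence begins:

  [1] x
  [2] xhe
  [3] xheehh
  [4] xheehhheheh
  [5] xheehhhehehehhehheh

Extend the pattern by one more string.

Replace each of the 19 characters of xheehhhehehehhehheh in place — xhe eh h h eh eh eh h eh h eh h eh eh h eh eh h eh — and concatenate.

xheehhhehehehhehhehhehehhehehheh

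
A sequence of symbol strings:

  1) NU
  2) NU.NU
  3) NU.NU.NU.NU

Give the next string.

Every step duplicates the string with '.' between the halves.
Doubling NU.NU.NU.NU with '.' between the halves:

NU.NU.NU.NU.NU.NU.NU.NU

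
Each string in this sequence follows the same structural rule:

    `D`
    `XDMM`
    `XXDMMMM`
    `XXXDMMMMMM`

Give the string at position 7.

XXXXXXDMMMMMMMMMMMM

Each term wraps the previous one in X on the left and MM on the right.
From XXXDMMMMMM, 3 further steps: XXXDMMMMMM → XXXXDMMMMMMMM → XXXXXDMMMMMMMMMM → (answer).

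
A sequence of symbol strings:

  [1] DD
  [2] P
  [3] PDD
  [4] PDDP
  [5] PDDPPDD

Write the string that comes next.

PDDPPDDPDDP

This is a Fibonacci-style word recurrence s(k) = s(k−1)·s(k−2): e.g. P·DD = PDD.
So term 6 is PDDPPDD·PDDP.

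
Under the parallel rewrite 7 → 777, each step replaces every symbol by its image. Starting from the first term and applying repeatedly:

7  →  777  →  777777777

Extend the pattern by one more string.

Rewriting each symbol of 777777777: 7→777, 7→777, 7→777, 7→777, 7→777, 7→777, 7→777, 7→777, 7→777, which concatenates to 777 777 777 777 777 777 777 777 777.

777777777777777777777777777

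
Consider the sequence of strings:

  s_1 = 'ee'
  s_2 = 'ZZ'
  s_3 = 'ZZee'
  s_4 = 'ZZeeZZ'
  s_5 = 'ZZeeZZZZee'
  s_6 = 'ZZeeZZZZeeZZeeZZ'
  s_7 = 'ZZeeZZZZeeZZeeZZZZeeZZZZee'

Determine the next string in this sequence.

This is a Fibonacci-style word recurrence s(k) = s(k−1)·s(k−2): e.g. ZZ·ee = ZZee.
Continuing: ZZeeZZZZeeZZeeZZZZeeZZZZee · ZZeeZZZZeeZZeeZZ gives term 8.

ZZeeZZZZeeZZeeZZZZeeZZZZeeZZeeZZZZeeZZeeZZ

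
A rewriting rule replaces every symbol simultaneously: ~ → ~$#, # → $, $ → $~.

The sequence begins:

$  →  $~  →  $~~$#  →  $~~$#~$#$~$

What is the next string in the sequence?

$~~$#~$#$~$~$#$~$$~~$#$~

Apply φ to $~~$#~$#$~$ symbol by symbol: $→$~, ~→~$#, ~→~$#, $→$~, #→$, ~→~$#, $→$~, #→$, $→$~, ~→~$#, $→$~; joined: $~ ~$# ~$# $~ $ ~$# $~ $ $~ ~$# $~.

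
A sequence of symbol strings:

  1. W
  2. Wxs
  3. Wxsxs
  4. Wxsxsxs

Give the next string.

Wxsxsxsxs

Every step adds xs to the end: s(k+1) = s(k)·xs.
One more step from Wxsxsxs gives the answer.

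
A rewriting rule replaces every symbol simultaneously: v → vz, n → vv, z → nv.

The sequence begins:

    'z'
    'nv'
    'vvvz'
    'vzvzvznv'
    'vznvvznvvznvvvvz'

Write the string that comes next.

Applying the rule to each of the 16 symbols of vznvvznvvznvvvvz gives the pieces vz nv vv vz vz nv vv vz vz nv vv vz vz vz vz nv, which concatenate to the answer.

vznvvvvzvznvvvvzvznvvvvzvzvzvznv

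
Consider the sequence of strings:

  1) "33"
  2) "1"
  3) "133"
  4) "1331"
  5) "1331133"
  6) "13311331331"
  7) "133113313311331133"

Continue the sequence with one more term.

Each term (from the third on) is the previous term followed by the one before it: term 3 = 1·33 = 133.
The next term joins 133113313311331133 and 13311331331.

13311331331133113313311331331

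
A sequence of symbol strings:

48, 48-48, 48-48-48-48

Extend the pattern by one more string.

48-48-48-48-48-48-48-48

s(k+1) = s(k)·-·s(k) — each term doubles the last with '-' between the halves.
One more doubling of 48-48-48-48 gives the answer.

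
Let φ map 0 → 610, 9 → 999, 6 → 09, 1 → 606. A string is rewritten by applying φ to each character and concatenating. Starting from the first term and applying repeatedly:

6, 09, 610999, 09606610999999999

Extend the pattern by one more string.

Rewriting the 17 symbols of 09606610999999999 one by one yields 610 999 09 610 09 09 606 610 999 999 999 999 999 999 999 999 999; concatenated:

610999096100909606610999999999999999999999999999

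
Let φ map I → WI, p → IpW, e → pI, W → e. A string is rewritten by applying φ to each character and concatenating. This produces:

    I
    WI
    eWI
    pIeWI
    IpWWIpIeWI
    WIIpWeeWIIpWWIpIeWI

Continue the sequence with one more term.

eWIWIIpWepIpIeWIWIIpWeeWIIpWWIpIeWI

Replace each of the 19 characters of WIIpWeeWIIpWWIpIeWI in place — e WI WI IpW e pI pI e WI WI IpW e e WI IpW WI pI e WI — and concatenate.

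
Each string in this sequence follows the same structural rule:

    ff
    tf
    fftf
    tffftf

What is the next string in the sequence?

fftftffftf

From term 3 onward, concatenate the second-to-last term with the last: ff·tf = fftf, tf·fftf = tffftf, …
So term 5 is fftf·tffftf.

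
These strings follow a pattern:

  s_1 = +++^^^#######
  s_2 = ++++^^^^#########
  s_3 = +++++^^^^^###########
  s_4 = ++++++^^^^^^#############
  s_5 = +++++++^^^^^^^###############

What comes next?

++++++++^^^^^^^^#################

The n-th term is n +'s then n ^'s then 2n+1 #'s, where the shown terms are n = 3, 4, 5, 6, 7.
At n = 8 the blocks have lengths 8, 8, 17.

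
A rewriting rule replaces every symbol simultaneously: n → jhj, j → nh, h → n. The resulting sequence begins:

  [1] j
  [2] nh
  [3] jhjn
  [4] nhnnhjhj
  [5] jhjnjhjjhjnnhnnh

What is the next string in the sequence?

Applying the rule to each of the 16 symbols of jhjnjhjjhjnnhnnh gives the pieces nh n nh jhj nh n nh nh n nh jhj jhj n jhj jhj n, which concatenate to the answer.

nhnnhjhjnhnnhnhnnhjhjjhjnjhjjhjn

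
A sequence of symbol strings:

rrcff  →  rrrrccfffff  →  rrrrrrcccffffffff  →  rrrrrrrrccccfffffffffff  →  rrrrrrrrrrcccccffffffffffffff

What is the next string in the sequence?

Term n consists of 2n r's, followed by n c's, followed by 3n-1 f's (n = 1, 2, …).
Setting n = 6 gives 12, 6, 17 characters in each block.

rrrrrrrrrrrrccccccfffffffffffffffff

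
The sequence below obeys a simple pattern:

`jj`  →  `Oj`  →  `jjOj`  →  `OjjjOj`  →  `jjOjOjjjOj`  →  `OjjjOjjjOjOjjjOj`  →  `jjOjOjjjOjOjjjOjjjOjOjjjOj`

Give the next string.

This is a Fibonacci-style word recurrence s(k) = s(k−2)·s(k−1): e.g. jj·Oj = jjOj.
Continuing: OjjjOjjjOjOjjjOj · jjOjOjjjOjOjjjOjjjOjOjjjOj gives term 8.

OjjjOjjjOjOjjjOjjjOjOjjjOjOjjjOjjjOjOjjjOj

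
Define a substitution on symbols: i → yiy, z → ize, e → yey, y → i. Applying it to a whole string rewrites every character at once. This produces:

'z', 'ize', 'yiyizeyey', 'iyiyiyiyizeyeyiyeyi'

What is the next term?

Rewriting the 19 symbols of iyiyiyiyizeyeyiyeyi one by one yields yiy i yiy i yiy i yiy i yiy ize yey i yey i yiy i yey i yiy; concatenated:

yiyiyiyiyiyiyiyiyiyizeyeyiyeyiyiyiyeyiyiy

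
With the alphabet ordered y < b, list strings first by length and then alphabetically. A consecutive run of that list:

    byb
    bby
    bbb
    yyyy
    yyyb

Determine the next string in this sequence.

Treat yyyb as a base-2 numeral over the given alphabet and add one, carrying through any trailing b's.

yyby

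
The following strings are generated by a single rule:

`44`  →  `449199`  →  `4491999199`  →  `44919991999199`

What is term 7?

Every step adds 9199 to the end: s(k+1) = s(k)·9199.
From 44919991999199, 3 further steps: 44919991999199 → 449199919991999199 → 4491999199919991999199 → (answer).

44919991999199919991999199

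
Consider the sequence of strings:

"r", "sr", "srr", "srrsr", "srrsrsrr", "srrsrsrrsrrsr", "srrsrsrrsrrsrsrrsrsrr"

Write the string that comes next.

From term 3 onward, concatenate the last term with the second-to-last: sr·r = srr, srr·sr = srrsr, …
Continuing: srrsrsrrsrrsrsrrsrsrr · srrsrsrrsrrsr gives term 8.

srrsrsrrsrrsrsrrsrsrrsrrsrsrrsrrsr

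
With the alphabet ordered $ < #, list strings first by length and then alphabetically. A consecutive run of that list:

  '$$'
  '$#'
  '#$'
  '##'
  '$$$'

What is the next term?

The successor of $$$ increments the rightmost position that isn't already # and resets every position after it to $.

$$#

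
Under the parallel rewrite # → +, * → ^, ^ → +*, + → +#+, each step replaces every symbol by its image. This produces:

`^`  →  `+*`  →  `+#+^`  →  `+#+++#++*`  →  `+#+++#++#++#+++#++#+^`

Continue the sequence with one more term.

Applying the rule to each of the 21 symbols of +#+++#++#++#+++#++#+^ gives the pieces +#+ + +#+ +#+ +#+ + +#+ +#+ + +#+ +#+ + +#+ +#+ +#+ + +#+ +#+ + +#+ +*, which concatenate to the answer.

+#+++#++#++#+++#++#+++#++#+++#++#++#+++#++#+++#++*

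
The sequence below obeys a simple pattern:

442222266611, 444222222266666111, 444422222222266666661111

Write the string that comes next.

Reading off run lengths: 4 runs 2, 3, 4; 2 runs 5, 7, 9; 6 runs 3, 5, 7; 1 runs 2, 3, 4 — each is linear in n, where the shown terms are n = 2, 3, 4.
At n = 5 the blocks have lengths 5, 11, 9, 5.

444442222222222266666666611111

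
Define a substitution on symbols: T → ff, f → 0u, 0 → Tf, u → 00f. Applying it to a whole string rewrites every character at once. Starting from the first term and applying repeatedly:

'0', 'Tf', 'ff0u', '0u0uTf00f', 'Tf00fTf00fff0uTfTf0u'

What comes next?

Rewriting the 20 symbols of Tf00fTf00fff0uTfTf0u one by one yields ff 0u Tf Tf 0u ff 0u Tf Tf 0u 0u 0u Tf 00f ff 0u ff 0u Tf 00f; concatenated:

ff0uTfTf0uff0uTfTf0u0u0uTf00fff0uff0uTf00f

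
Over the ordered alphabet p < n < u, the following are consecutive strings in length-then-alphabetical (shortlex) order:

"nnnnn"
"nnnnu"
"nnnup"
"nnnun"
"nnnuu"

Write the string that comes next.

Find the rightmost character of nnnuu below u, bump it to the next letter, and reset everything to its right to p.

nnupp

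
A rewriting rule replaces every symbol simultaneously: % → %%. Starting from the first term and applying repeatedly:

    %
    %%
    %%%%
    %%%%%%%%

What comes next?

Expanding %%%%%%%%: %→%%, %→%%, %→%%, %→%%, %→%%, %→%%, %→%%, %→%%. Concatenated: %% %% %% %% %% %% %% %%.

%%%%%%%%%%%%%%%%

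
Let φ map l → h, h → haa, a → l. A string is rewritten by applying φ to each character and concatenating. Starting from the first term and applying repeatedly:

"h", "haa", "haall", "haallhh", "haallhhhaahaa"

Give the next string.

Applying the rule to each of the 13 symbols of haallhhhaahaa gives the pieces haa l l h h haa haa haa l l haa l l, which concatenate to the answer.

haallhhhaahaahaallhaall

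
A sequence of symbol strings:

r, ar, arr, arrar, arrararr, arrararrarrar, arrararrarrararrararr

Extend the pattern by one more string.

Each term (from the third on) is the previous term followed by the one before it: term 3 = ar·r = arr.
The next term joins arrararrarrararrararr and arrararrarrar.

arrararrarrararrararrarrararrarrar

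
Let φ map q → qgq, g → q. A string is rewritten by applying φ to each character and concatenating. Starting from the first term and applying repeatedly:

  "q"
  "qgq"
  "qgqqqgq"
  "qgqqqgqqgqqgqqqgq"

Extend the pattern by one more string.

qgqqqgqqgqqgqqqgqqgqqqgqqgqqqgqqgqqgqqqgq

Replace each of the 17 characters of qgqqqgqqgqqgqqqgq in place — qgq q qgq qgq qgq q qgq qgq q qgq qgq q qgq qgq qgq q qgq — and concatenate.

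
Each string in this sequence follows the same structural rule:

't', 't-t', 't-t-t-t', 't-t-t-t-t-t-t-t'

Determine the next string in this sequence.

Every step duplicates the string with '-' between the halves.
One more doubling of t-t-t-t-t-t-t-t gives the answer.

t-t-t-t-t-t-t-t-t-t-t-t-t-t-t-t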